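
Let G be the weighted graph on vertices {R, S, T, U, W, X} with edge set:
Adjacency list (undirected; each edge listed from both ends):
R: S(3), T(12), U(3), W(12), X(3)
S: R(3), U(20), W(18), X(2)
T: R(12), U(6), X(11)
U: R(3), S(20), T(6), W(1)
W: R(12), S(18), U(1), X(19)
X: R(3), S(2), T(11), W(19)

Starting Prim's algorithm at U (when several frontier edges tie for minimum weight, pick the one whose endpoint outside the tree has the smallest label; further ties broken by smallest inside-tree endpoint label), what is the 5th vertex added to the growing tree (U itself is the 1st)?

Prim's algorithm from U:
Step 1: frontier [U–W 1, R–U 3, T–U 6, S–U 20] → take U–W (1); add W.
Step 2: frontier [R–U 3, T–U 6, S–U 20, R–W 12, S–W 18, W–X 19] → take R–U (3); add R.
Step 3: frontier [R–S 3, R–X 3, R–T 12, T–U 6, S–U 20, S–W 18, W–X 19] → take R–S (3); add S.
Step 4: frontier [R–X 3, R–T 12, S–X 2, T–U 6, W–X 19] → take S–X (2); add X.
Step 5: frontier [R–T 12, T–U 6, T–X 11] → take T–U (6); add T.
Vertex order: U, W, R, S, X, T. The 5th vertex is X.

X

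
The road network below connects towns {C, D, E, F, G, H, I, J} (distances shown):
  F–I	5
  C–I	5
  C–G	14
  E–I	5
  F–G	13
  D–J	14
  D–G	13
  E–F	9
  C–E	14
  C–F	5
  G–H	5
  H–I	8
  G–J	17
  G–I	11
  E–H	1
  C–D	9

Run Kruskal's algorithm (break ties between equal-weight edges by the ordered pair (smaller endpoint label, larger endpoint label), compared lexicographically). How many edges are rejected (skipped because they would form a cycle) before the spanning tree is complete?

Kruskal's algorithm — process edges by increasing weight (ties by edge label):
E–H (1): add — endpoints in different components.
C–F (5): add — endpoints in different components.
C–I (5): add — endpoints in different components.
E–I (5): add — endpoints in different components.
F–I (5): skip — F and I already connected.
G–H (5): add — endpoints in different components.
H–I (8): skip — H and I already connected.
C–D (9): add — endpoints in different components.
E–F (9): skip — E and F already connected.
G–I (11): skip — G and I already connected.
D–G (13): skip — D and G already connected.
F–G (13): skip — F and G already connected.
C–E (14): skip — C and E already connected.
C–G (14): skip — C and G already connected.
D–J (14): add — endpoints in different components.
Edges rejected before the tree was complete: 8.

8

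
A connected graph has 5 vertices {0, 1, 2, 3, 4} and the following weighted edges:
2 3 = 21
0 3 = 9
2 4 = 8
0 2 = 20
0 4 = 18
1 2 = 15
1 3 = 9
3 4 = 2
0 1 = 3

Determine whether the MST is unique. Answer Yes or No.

Sort edges by weight, then run Kruskal:
3 4 (2): add. Components now {0} {1} {2} {3,4}
0 1 (3): add. Components now {0,1} {2} {3,4}
2 4 (8): add. Components now {0,1} {2,3,4}
0 3 (9): add. Components now {0,1,2,3,4}
Non-tree edge 1 3 has weight 9, equal to the heaviest edge on its tree cycle — swapping gives another MST of the same weight. Not unique.

No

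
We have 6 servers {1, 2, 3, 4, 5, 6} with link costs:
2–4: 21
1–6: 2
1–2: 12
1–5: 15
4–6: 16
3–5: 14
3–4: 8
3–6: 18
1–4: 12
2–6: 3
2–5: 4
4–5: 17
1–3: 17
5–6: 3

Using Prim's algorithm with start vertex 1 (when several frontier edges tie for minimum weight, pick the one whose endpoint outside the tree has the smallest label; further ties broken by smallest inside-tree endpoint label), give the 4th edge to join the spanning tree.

Prim, starting at 1.
Step 1: frontier [1–6 2, 1–2 12, 1–4 12, 1–5 15, 1–3 17] → take 1–6 (2); add 6.
Step 2: frontier [1–2 12, 1–4 12, 1–5 15, 1–3 17, 2–6 3, 5–6 3, 4–6 16, 3–6 18] → take 2–6 (3); add 2.
Step 3: frontier [1–4 12, 1–5 15, 1–3 17, 2–5 4, 2–4 21, 5–6 3, 4–6 16, 3–6 18] → take 5–6 (3); add 5.
Step 4: frontier [1–4 12, 1–3 17, 2–4 21, 3–5 14, 4–5 17, 4–6 16, 3–6 18] → take 1–4 (12); add 4.
Step 5: frontier [1–3 17, 3–4 8, 3–5 14, 3–6 18] → take 3–4 (8); add 3.
The 4th edge added is 1–4.

1-4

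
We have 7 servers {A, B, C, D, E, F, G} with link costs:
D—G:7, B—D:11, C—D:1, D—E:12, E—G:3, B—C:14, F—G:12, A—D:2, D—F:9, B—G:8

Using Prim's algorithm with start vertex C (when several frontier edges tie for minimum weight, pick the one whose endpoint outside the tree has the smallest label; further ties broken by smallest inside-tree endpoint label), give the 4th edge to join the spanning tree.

Prim, starting at C.
Step 1: frontier [C—D 1, B—C 14] → take C—D (1); add D.
Step 2: frontier [B—C 14, A—D 2, D—G 7, D—F 9, B—D 11, D—E 12] → take A—D (2); add A.
Step 3: frontier [B—C 14, D—G 7, D—F 9, B—D 11, D—E 12] → take D—G (7); add G.
Step 4: frontier [B—C 14, D—F 9, B—D 11, D—E 12, E—G 3, B—G 8, F—G 12] → take E—G (3); add E.
Step 5: frontier [B—C 14, D—F 9, B—D 11, B—G 8, F—G 12] → take B—G (8); add B.
Step 6: frontier [D—F 9, F—G 12] → take D—F (9); add F.
The 4th edge added is E—G.

E-G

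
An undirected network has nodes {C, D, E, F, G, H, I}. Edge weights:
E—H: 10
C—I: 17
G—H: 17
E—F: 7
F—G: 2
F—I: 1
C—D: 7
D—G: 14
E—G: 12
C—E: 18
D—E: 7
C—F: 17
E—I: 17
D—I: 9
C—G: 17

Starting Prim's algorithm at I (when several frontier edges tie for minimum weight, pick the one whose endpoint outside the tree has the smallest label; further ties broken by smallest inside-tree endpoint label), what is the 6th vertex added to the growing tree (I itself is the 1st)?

C

Prim's algorithm from I:
Step 1: cheapest edge leaving the tree is F—I (1); add F.
Step 2: cheapest edge leaving the tree is F—G (2); add G.
Step 3: cheapest edge leaving the tree is E—F (7); add E.
Step 4: cheapest edge leaving the tree is D—E (7); add D.
Step 5: cheapest edge leaving the tree is C—D (7); add C.
Step 6: cheapest edge leaving the tree is E—H (10); add H.
Vertex order: I, F, G, E, D, C, H. The 6th vertex is C.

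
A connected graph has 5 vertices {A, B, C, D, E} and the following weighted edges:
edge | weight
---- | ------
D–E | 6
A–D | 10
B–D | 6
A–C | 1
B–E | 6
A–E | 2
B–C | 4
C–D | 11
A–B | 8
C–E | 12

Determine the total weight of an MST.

13

Kruskal's algorithm — process edges by increasing weight (ties by edge label):
A–C (1): add — endpoints in different components.
A–E (2): add — endpoints in different components.
B–C (4): add — endpoints in different components.
B–D (6): add — endpoints in different components.
MST edges: A–C, A–E, B–C, B–D; total weight 1+2+4+6 = 13.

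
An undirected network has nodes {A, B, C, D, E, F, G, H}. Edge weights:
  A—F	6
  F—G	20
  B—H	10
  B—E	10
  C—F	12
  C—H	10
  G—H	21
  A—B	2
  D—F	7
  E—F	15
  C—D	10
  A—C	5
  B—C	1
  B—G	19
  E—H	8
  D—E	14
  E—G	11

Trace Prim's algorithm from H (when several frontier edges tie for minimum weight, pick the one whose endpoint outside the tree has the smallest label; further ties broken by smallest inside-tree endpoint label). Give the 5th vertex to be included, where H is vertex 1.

Grow the tree from H using Prim:
Step 1: cheapest edge leaving the tree is E—H (8); add E.
Step 2: cheapest edge leaving the tree is B—E (10); add B.
Step 3: cheapest edge leaving the tree is B—C (1); add C.
Step 4: cheapest edge leaving the tree is A—B (2); add A.
Step 5: cheapest edge leaving the tree is A—F (6); add F.
Step 6: cheapest edge leaving the tree is D—F (7); add D.
Step 7: cheapest edge leaving the tree is E—G (11); add G.
Vertex order: H, E, B, C, A, F, D, G. The 5th vertex is A.

A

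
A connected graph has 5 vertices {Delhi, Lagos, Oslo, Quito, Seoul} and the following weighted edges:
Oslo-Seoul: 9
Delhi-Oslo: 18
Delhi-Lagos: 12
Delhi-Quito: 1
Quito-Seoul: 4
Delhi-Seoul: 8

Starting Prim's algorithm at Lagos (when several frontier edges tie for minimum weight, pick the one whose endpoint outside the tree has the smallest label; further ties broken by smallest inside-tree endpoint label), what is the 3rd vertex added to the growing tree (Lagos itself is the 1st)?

Quito

Prim, starting at Lagos.
Step 1: cheapest edge leaving the tree is Delhi-Lagos (12); add Delhi.
Step 2: cheapest edge leaving the tree is Delhi-Quito (1); add Quito.
Step 3: cheapest edge leaving the tree is Quito-Seoul (4); add Seoul.
Step 4: cheapest edge leaving the tree is Oslo-Seoul (9); add Oslo.
Vertex order: Lagos, Delhi, Quito, Seoul, Oslo. The 3rd vertex is Quito.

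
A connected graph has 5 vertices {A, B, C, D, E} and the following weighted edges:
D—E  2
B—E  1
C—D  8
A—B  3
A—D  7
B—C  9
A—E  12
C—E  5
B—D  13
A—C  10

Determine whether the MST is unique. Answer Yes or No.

Yes

Kruskal: consider edges lightest-first.
B—E (1): add — endpoints in different components.
D—E (2): add — endpoints in different components.
A—B (3): add — endpoints in different components.
C—E (5): add — endpoints in different components.
Every non-tree edge has weight strictly greater than the heaviest edge on the tree path between its endpoints, so the MST is unique.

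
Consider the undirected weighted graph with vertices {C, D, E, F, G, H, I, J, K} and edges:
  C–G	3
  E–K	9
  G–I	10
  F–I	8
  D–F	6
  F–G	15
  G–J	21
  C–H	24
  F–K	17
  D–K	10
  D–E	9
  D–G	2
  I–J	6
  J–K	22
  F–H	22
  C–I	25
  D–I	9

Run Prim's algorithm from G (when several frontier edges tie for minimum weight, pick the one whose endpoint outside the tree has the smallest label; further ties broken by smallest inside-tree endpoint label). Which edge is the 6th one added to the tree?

D-E

Prim, starting at G.
Step 1: cheapest edge leaving the tree is D–G (2); add D.
Step 2: cheapest edge leaving the tree is C–G (3); add C.
Step 3: cheapest edge leaving the tree is D–F (6); add F.
Step 4: cheapest edge leaving the tree is F–I (8); add I.
Step 5: cheapest edge leaving the tree is I–J (6); add J.
Step 6: cheapest edge leaving the tree is D–E (9); add E.
Step 7: cheapest edge leaving the tree is E–K (9); add K.
Step 8: cheapest edge leaving the tree is F–H (22); add H.
The 6th edge added is D–E.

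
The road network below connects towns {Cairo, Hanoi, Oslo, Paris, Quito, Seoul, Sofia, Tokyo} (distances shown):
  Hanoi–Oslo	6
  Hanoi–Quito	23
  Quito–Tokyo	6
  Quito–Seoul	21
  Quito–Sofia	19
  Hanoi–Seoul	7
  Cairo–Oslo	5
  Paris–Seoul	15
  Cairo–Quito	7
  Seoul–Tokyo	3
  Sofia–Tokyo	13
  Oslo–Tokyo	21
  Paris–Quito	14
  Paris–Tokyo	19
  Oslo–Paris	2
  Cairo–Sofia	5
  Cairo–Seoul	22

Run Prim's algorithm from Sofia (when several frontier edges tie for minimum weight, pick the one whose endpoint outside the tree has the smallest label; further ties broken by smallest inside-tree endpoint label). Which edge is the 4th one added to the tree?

Hanoi-Oslo

Prim, starting at Sofia.
Step 1: cheapest edge leaving the tree is Cairo–Sofia (5); add Cairo.
Step 2: cheapest edge leaving the tree is Cairo–Oslo (5); add Oslo.
Step 3: cheapest edge leaving the tree is Oslo–Paris (2); add Paris.
Step 4: cheapest edge leaving the tree is Hanoi–Oslo (6); add Hanoi.
Step 5: cheapest edge leaving the tree is Cairo–Quito (7); add Quito.
Step 6: cheapest edge leaving the tree is Quito–Tokyo (6); add Tokyo.
Step 7: cheapest edge leaving the tree is Seoul–Tokyo (3); add Seoul.
The 4th edge added is Hanoi–Oslo.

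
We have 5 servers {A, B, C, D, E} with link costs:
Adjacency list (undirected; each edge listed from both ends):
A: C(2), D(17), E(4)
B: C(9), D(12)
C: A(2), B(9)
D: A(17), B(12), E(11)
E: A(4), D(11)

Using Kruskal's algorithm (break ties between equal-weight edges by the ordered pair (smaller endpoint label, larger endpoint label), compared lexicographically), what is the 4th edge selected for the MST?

D-E

Kruskal: consider edges lightest-first.
A—C (2): add. Components now {A,C} {B} {D} {E}
A—E (4): add. Components now {A,C,E} {B} {D}
B—C (9): add. Components now {A,B,C,E} {D}
D—E (11): add. Components now {A,B,C,D,E}
The 4th edge added is D—E.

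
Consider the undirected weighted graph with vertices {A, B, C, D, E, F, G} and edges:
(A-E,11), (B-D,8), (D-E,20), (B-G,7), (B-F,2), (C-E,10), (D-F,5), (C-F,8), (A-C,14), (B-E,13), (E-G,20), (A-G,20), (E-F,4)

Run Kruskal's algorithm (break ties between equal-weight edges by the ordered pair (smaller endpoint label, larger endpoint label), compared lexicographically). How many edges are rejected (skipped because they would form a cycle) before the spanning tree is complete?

Kruskal: consider edges lightest-first.
B-F (2): add. Components now {A} {B,F} {C} {D} {E} {G}
E-F (4): add. Components now {A} {B,E,F} {C} {D} {G}
D-F (5): add. Components now {A} {B,D,E,F} {C} {G}
B-G (7): add. Components now {A} {B,D,E,F,G} {C}
B-D (8): skip — B and D already connected.
C-F (8): add. Components now {A} {B,C,D,E,F,G}
C-E (10): skip — C and E already connected.
A-E (11): add. Components now {A,B,C,D,E,F,G}
Edges rejected before the tree was complete: 2.

2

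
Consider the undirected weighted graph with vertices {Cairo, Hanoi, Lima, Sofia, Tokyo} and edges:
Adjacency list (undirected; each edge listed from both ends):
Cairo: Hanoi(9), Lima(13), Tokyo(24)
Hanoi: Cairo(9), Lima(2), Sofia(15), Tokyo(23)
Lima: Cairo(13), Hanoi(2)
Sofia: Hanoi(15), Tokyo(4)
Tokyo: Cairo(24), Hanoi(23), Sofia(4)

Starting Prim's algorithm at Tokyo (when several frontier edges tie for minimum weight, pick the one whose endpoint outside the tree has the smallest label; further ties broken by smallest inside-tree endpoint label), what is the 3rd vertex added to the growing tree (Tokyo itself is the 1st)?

Hanoi

Prim's algorithm from Tokyo:
Step 1: frontier [Sofia–Tokyo 4, Hanoi–Tokyo 23, Cairo–Tokyo 24] → take Sofia–Tokyo (4); add Sofia.
Step 2: frontier [Hanoi–Sofia 15, Hanoi–Tokyo 23, Cairo–Tokyo 24] → take Hanoi–Sofia (15); add Hanoi.
Step 3: frontier [Hanoi–Lima 2, Cairo–Hanoi 9, Cairo–Tokyo 24] → take Hanoi–Lima (2); add Lima.
Step 4: frontier [Cairo–Hanoi 9, Cairo–Lima 13, Cairo–Tokyo 24] → take Cairo–Hanoi (9); add Cairo.
Vertex order: Tokyo, Sofia, Hanoi, Lima, Cairo. The 3rd vertex is Hanoi.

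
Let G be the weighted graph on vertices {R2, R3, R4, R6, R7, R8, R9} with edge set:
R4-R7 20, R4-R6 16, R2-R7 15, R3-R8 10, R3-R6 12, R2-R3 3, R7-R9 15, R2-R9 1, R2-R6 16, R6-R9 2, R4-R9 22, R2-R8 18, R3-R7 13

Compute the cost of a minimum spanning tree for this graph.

Kruskal's algorithm — process edges by increasing weight (ties by edge label):
R2-R9 (1): add — endpoints in different components.
R6-R9 (2): add — endpoints in different components.
R2-R3 (3): add — endpoints in different components.
R3-R8 (10): add — endpoints in different components.
R3-R6 (12): skip — R3 and R6 already connected.
R3-R7 (13): add — endpoints in different components.
R2-R7 (15): skip — R2 and R7 already connected.
R7-R9 (15): skip — R9 and R7 already connected.
R2-R6 (16): skip — R2 and R6 already connected.
R4-R6 (16): add — endpoints in different components.
MST edges: R2-R9, R6-R9, R2-R3, R3-R8, R3-R7, R4-R6; total weight 1+2+3+10+13+16 = 45.

45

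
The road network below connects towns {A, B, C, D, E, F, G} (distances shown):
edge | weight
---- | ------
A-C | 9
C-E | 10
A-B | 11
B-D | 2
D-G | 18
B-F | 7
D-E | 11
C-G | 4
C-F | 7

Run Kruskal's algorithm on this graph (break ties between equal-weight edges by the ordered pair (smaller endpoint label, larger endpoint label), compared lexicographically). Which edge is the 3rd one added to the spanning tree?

B-F

Kruskal: consider edges lightest-first.
B-D (2): add — endpoints in different components.
C-G (4): add — endpoints in different components.
B-F (7): add — endpoints in different components.
C-F (7): add — endpoints in different components.
A-C (9): add — endpoints in different components.
C-E (10): add — endpoints in different components.
The 3rd edge added is B-F.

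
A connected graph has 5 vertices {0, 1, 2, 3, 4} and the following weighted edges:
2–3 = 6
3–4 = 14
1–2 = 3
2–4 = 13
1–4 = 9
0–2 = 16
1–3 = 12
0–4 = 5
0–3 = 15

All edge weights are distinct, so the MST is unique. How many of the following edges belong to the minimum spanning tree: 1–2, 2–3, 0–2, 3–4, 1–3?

2

Kruskal: consider edges lightest-first.
1–2 (3): add — endpoints in different components.
0–4 (5): add — endpoints in different components.
2–3 (6): add — endpoints in different components.
1–4 (9): add — endpoints in different components.
MST edge set: {1–2, 0–4, 2–3, 1–4}.
Of the listed edges, {1–2, 2–3} are in the MST → 2.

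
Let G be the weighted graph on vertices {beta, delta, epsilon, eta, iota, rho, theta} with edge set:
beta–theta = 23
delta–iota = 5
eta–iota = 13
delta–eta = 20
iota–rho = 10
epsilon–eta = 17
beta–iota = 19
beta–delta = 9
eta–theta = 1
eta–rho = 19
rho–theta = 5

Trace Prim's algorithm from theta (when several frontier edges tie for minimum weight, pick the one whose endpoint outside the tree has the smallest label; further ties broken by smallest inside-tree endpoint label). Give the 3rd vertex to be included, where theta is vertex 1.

rho

Grow the tree from theta using Prim:
Step 1: frontier [eta–theta 1, rho–theta 5, beta–theta 23] → take eta–theta (1); add eta.
Step 2: frontier [eta–iota 13, epsilon–eta 17, eta–rho 19, delta–eta 20, rho–theta 5, beta–theta 23] → take rho–theta (5); add rho.
Step 3: frontier [eta–iota 13, epsilon–eta 17, delta–eta 20, iota–rho 10, beta–theta 23] → take iota–rho (10); add iota.
Step 4: frontier [epsilon–eta 17, delta–eta 20, delta–iota 5, beta–iota 19, beta–theta 23] → take delta–iota (5); add delta.
Step 5: frontier [beta–delta 9, epsilon–eta 17, beta–iota 19, beta–theta 23] → take beta–delta (9); add beta.
Step 6: frontier [epsilon–eta 17] → take epsilon–eta (17); add epsilon.
Vertex order: theta, eta, rho, iota, delta, beta, epsilon. The 3rd vertex is rho.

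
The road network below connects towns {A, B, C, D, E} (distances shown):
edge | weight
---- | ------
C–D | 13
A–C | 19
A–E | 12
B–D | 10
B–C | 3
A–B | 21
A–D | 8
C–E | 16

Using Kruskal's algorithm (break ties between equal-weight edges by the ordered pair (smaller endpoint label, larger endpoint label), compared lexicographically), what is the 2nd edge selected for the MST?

A-D

Kruskal: consider edges lightest-first.
B–C (3): add. Components now {A} {B,C} {D} {E}
A–D (8): add. Components now {A,D} {B,C} {E}
B–D (10): add. Components now {A,B,C,D} {E}
A–E (12): add. Components now {A,B,C,D,E}
The 2nd edge added is A–D.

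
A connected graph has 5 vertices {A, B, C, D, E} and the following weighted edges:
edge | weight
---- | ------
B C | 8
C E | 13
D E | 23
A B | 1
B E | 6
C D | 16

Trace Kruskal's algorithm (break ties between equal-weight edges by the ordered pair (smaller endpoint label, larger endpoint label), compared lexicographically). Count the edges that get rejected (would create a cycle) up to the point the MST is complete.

Kruskal: consider edges lightest-first.
A B (1): add — endpoints in different components.
B E (6): add — endpoints in different components.
B C (8): add — endpoints in different components.
C E (13): skip — C and E already connected.
C D (16): add — endpoints in different components.
Edges rejected before the tree was complete: 1.

1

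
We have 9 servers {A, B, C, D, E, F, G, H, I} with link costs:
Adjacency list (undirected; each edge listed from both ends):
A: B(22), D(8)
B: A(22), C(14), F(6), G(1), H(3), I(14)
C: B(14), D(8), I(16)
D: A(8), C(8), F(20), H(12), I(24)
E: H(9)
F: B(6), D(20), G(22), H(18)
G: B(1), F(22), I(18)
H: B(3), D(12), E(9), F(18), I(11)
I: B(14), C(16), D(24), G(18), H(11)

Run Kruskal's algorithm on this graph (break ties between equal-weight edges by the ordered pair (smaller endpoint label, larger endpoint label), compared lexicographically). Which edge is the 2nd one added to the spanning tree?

B-H

Kruskal's algorithm — process edges by increasing weight (ties by edge label):
B-G (1): add — endpoints in different components.
B-H (3): add — endpoints in different components.
B-F (6): add — endpoints in different components.
A-D (8): add — endpoints in different components.
C-D (8): add — endpoints in different components.
E-H (9): add — endpoints in different components.
H-I (11): add — endpoints in different components.
D-H (12): add — endpoints in different components.
The 2nd edge added is B-H.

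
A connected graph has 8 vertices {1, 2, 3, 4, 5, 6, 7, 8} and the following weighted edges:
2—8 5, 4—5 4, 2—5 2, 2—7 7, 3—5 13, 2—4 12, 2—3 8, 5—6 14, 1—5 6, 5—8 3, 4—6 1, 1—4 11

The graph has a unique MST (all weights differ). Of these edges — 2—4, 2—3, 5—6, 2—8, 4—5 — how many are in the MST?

2

Sort edges by weight, then run Kruskal:
4—6 (1): add — endpoints in different components.
2—5 (2): add — endpoints in different components.
5—8 (3): add — endpoints in different components.
4—5 (4): add — endpoints in different components.
2—8 (5): skip — 2 and 8 already connected.
1—5 (6): add — endpoints in different components.
2—7 (7): add — endpoints in different components.
2—3 (8): add — endpoints in different components.
MST edge set: {4—6, 2—5, 5—8, 4—5, 1—5, 2—7, 2—3}.
Of the listed edges, {2—3, 4—5} are in the MST → 2.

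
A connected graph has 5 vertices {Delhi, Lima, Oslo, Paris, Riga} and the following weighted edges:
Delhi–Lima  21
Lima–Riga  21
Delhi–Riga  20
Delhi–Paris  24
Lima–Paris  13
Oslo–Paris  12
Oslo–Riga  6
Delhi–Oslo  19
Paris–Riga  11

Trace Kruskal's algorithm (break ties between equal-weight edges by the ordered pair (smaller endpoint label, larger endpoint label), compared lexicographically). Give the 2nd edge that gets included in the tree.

Paris-Riga

Kruskal: consider edges lightest-first.
Oslo–Riga (6): add. Components now {Oslo,Riga} {Paris} {Lima} {Delhi}
Paris–Riga (11): add. Components now {Oslo,Paris,Riga} {Lima} {Delhi}
Oslo–Paris (12): skip — Oslo and Paris already connected.
Lima–Paris (13): add. Components now {Lima,Oslo,Paris,Riga} {Delhi}
Delhi–Oslo (19): add. Components now {Delhi,Lima,Oslo,Paris,Riga}
The 2nd edge added is Paris–Riga.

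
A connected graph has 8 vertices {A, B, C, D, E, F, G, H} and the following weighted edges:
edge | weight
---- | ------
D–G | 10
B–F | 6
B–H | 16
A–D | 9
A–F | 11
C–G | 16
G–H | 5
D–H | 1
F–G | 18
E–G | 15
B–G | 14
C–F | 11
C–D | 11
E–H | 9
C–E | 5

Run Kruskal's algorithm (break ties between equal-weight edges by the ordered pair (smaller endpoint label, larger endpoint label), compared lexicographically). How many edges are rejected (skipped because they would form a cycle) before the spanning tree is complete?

Kruskal's algorithm — process edges by increasing weight (ties by edge label):
D–H (1): add — endpoints in different components.
C–E (5): add — endpoints in different components.
G–H (5): add — endpoints in different components.
B–F (6): add — endpoints in different components.
A–D (9): add — endpoints in different components.
E–H (9): add — endpoints in different components.
D–G (10): skip — D and G already connected.
A–F (11): add — endpoints in different components.
Edges rejected before the tree was complete: 1.

1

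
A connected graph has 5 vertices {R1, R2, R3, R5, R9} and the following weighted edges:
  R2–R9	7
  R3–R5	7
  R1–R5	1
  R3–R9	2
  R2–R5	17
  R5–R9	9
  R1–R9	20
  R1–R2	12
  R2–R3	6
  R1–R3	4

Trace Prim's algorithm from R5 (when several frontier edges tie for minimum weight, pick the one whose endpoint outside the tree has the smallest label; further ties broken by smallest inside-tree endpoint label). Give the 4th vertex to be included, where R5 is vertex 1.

Grow the tree from R5 using Prim:
Step 1: frontier [R1–R5 1, R3–R5 7, R5–R9 9, R2–R5 17] → take R1–R5 (1); add R1.
Step 2: frontier [R1–R3 4, R1–R2 12, R1–R9 20, R3–R5 7, R5–R9 9, R2–R5 17] → take R1–R3 (4); add R3.
Step 3: frontier [R1–R2 12, R1–R9 20, R3–R9 2, R2–R3 6, R5–R9 9, R2–R5 17] → take R3–R9 (2); add R9.
Step 4: frontier [R1–R2 12, R2–R3 6, R2–R5 17, R2–R9 7] → take R2–R3 (6); add R2.
Vertex order: R5, R1, R3, R9, R2. The 4th vertex is R9.

R9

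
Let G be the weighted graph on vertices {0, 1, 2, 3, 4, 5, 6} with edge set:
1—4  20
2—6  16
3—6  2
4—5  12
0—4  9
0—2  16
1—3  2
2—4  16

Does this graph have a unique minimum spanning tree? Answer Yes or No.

No

Kruskal's algorithm — process edges by increasing weight (ties by edge label):
1—3 (2): add — endpoints in different components.
3—6 (2): add — endpoints in different components.
0—4 (9): add — endpoints in different components.
4—5 (12): add — endpoints in different components.
0—2 (16): add — endpoints in different components.
2—4 (16): skip — 2 and 4 already connected.
2—6 (16): add — endpoints in different components.
Non-tree edge 2—4 has weight 16, equal to the heaviest edge on its tree cycle — swapping gives another MST of the same weight. Not unique.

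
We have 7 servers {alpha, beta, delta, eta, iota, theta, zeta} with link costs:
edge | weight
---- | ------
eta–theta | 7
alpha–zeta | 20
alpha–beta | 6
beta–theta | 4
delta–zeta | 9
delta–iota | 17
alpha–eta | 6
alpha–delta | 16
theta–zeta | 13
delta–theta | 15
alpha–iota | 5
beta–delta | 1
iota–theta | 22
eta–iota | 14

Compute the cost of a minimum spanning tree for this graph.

Grow the tree from theta using Prim:
Step 1: frontier [beta–theta 4, eta–theta 7, theta–zeta 13, delta–theta 15, iota–theta 22] → take beta–theta (4); add beta.
Step 2: frontier [beta–delta 1, alpha–beta 6, eta–theta 7, theta–zeta 13, delta–theta 15, iota–theta 22] → take beta–delta (1); add delta.
Step 3: frontier [alpha–beta 6, delta–zeta 9, alpha–delta 16, delta–iota 17, eta–theta 7, theta–zeta 13, iota–theta 22] → take alpha–beta (6); add alpha.
Step 4: frontier [alpha–iota 5, alpha–eta 6, alpha–zeta 20, delta–zeta 9, delta–iota 17, eta–theta 7, theta–zeta 13, iota–theta 22] → take alpha–iota (5); add iota.
Step 5: frontier [alpha–eta 6, alpha–zeta 20, delta–zeta 9, eta–iota 14, eta–theta 7, theta–zeta 13] → take alpha–eta (6); add eta.
Step 6: frontier [alpha–zeta 20, delta–zeta 9, theta–zeta 13] → take delta–zeta (9); add zeta.
MST edges: beta–theta, beta–delta, alpha–beta, alpha–iota, alpha–eta, delta–zeta; total weight 4+1+6+5+6+9 = 31.

31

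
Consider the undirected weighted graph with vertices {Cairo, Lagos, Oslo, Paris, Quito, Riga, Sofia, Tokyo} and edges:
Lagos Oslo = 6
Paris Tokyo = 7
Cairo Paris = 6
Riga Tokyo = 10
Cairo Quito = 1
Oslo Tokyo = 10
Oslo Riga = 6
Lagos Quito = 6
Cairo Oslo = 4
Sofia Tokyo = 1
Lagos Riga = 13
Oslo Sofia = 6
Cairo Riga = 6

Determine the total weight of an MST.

Prim's algorithm from Paris:
Step 1: cheapest edge leaving the tree is Cairo Paris (6); add Cairo.
Step 2: cheapest edge leaving the tree is Cairo Quito (1); add Quito.
Step 3: cheapest edge leaving the tree is Cairo Oslo (4); add Oslo.
Step 4: cheapest edge leaving the tree is Lagos Oslo (6); add Lagos.
Step 5: cheapest edge leaving the tree is Cairo Riga (6); add Riga.
Step 6: cheapest edge leaving the tree is Oslo Sofia (6); add Sofia.
Step 7: cheapest edge leaving the tree is Sofia Tokyo (1); add Tokyo.
MST edges: Cairo Paris, Cairo Quito, Cairo Oslo, Lagos Oslo, Cairo Riga, Oslo Sofia, Sofia Tokyo; total weight 6+1+4+6+6+6+1 = 30.

30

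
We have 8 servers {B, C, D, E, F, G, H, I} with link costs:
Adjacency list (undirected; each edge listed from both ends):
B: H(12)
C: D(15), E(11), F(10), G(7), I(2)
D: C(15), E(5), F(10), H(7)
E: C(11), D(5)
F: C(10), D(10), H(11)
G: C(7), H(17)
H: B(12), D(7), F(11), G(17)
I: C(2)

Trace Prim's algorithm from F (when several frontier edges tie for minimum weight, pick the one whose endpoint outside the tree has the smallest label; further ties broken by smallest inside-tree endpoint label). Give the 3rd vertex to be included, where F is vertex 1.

Prim, starting at F.
Step 1: cheapest edge leaving the tree is C-F (10); add C.
Step 2: cheapest edge leaving the tree is C-I (2); add I.
Step 3: cheapest edge leaving the tree is C-G (7); add G.
Step 4: cheapest edge leaving the tree is D-F (10); add D.
Step 5: cheapest edge leaving the tree is D-E (5); add E.
Step 6: cheapest edge leaving the tree is D-H (7); add H.
Step 7: cheapest edge leaving the tree is B-H (12); add B.
Vertex order: F, C, I, G, D, E, H, B. The 3rd vertex is I.

I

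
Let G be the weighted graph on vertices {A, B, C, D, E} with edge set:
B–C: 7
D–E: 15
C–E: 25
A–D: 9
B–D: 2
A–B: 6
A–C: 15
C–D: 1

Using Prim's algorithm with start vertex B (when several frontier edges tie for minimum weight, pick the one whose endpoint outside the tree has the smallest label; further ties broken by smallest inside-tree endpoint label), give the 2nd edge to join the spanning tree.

C-D

Prim's algorithm from B:
Step 1: frontier [B–D 2, A–B 6, B–C 7] → take B–D (2); add D.
Step 2: frontier [A–B 6, B–C 7, C–D 1, A–D 9, D–E 15] → take C–D (1); add C.
Step 3: frontier [A–B 6, A–C 15, C–E 25, A–D 9, D–E 15] → take A–B (6); add A.
Step 4: frontier [C–E 25, D–E 15] → take D–E (15); add E.
The 2nd edge added is C–D.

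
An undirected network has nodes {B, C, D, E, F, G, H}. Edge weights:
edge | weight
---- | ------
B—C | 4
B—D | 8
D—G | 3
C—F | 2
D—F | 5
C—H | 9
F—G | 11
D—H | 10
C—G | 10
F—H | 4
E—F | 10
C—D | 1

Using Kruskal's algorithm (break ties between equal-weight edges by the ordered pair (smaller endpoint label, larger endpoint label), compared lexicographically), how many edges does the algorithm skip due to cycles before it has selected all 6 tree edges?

Kruskal's algorithm — process edges by increasing weight (ties by edge label):
C—D (1): add. Components now {B} {C,D} {E} {F} {G} {H}
C—F (2): add. Components now {B} {C,D,F} {E} {G} {H}
D—G (3): add. Components now {B} {C,D,F,G} {E} {H}
B—C (4): add. Components now {B,C,D,F,G} {E} {H}
F—H (4): add. Components now {B,C,D,F,G,H} {E}
D—F (5): skip — D and F already connected.
B—D (8): skip — B and D already connected.
C—H (9): skip — C and H already connected.
C—G (10): skip — C and G already connected.
D—H (10): skip — D and H already connected.
E—F (10): add. Components now {B,C,D,E,F,G,H}
Edges rejected before the tree was complete: 5.

5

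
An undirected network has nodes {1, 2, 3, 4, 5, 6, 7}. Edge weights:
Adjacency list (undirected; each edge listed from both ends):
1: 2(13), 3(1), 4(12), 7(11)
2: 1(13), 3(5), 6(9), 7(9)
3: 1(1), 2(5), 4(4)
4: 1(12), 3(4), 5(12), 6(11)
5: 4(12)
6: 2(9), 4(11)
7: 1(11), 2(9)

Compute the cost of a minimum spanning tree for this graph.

Sort edges by weight, then run Kruskal:
1-3 (1): add — endpoints in different components.
3-4 (4): add — endpoints in different components.
2-3 (5): add — endpoints in different components.
2-6 (9): add — endpoints in different components.
2-7 (9): add — endpoints in different components.
1-7 (11): skip — 1 and 7 already connected.
4-6 (11): skip — 4 and 6 already connected.
1-4 (12): skip — 1 and 4 already connected.
4-5 (12): add — endpoints in different components.
MST edges: 1-3, 3-4, 2-3, 2-6, 2-7, 4-5; total weight 1+4+5+9+9+12 = 40.

40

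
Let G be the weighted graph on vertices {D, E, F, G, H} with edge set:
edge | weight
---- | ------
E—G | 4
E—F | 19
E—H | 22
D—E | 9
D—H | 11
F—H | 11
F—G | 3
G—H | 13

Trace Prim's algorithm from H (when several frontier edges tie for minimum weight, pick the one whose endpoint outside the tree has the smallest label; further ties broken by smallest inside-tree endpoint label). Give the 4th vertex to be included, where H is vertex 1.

Grow the tree from H using Prim:
Step 1: cheapest edge leaving the tree is D—H (11); add D.
Step 2: cheapest edge leaving the tree is D—E (9); add E.
Step 3: cheapest edge leaving the tree is E—G (4); add G.
Step 4: cheapest edge leaving the tree is F—G (3); add F.
Vertex order: H, D, E, G, F. The 4th vertex is G.

G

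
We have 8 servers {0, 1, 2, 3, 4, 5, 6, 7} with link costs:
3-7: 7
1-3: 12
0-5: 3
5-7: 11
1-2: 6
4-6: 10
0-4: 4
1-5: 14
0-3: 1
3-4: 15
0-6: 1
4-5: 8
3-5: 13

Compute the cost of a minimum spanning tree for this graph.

Sort edges by weight, then run Kruskal:
0-3 (1): add — endpoints in different components.
0-6 (1): add — endpoints in different components.
0-5 (3): add — endpoints in different components.
0-4 (4): add — endpoints in different components.
1-2 (6): add — endpoints in different components.
3-7 (7): add — endpoints in different components.
4-5 (8): skip — 4 and 5 already connected.
4-6 (10): skip — 4 and 6 already connected.
5-7 (11): skip — 5 and 7 already connected.
1-3 (12): add — endpoints in different components.
MST edges: 0-3, 0-6, 0-5, 0-4, 1-2, 3-7, 1-3; total weight 1+1+3+4+6+7+12 = 34.

34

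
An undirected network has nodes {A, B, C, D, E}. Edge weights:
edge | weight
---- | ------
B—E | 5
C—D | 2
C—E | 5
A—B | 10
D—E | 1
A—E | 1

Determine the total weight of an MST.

9

Kruskal: consider edges lightest-first.
A—E (1): add — endpoints in different components.
D—E (1): add — endpoints in different components.
C—D (2): add — endpoints in different components.
B—E (5): add — endpoints in different components.
MST edges: A—E, D—E, C—D, B—E; total weight 1+1+2+5 = 9.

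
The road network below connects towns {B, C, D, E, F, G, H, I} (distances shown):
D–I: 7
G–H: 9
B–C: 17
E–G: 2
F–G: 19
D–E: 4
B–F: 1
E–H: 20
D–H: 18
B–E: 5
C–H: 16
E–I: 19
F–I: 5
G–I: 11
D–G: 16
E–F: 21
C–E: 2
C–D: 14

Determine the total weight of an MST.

28

Prim's algorithm from B:
Step 1: cheapest edge leaving the tree is B–F (1); add F.
Step 2: cheapest edge leaving the tree is B–E (5); add E.
Step 3: cheapest edge leaving the tree is C–E (2); add C.
Step 4: cheapest edge leaving the tree is E–G (2); add G.
Step 5: cheapest edge leaving the tree is D–E (4); add D.
Step 6: cheapest edge leaving the tree is F–I (5); add I.
Step 7: cheapest edge leaving the tree is G–H (9); add H.
MST edges: B–F, B–E, C–E, E–G, D–E, F–I, G–H; total weight 1+5+2+2+4+5+9 = 28.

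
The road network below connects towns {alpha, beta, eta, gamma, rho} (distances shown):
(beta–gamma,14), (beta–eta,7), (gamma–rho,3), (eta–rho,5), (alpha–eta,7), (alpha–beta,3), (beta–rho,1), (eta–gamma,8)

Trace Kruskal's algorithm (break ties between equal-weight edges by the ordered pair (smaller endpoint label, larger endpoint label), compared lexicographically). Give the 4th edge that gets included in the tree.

Sort edges by weight, then run Kruskal:
beta–rho (1): add. Components now {alpha} {gamma} {eta} {beta,rho}
alpha–beta (3): add. Components now {alpha,beta,rho} {gamma} {eta}
gamma–rho (3): add. Components now {alpha,beta,gamma,rho} {eta}
eta–rho (5): add. Components now {alpha,beta,eta,gamma,rho}
The 4th edge added is eta–rho.

eta-rho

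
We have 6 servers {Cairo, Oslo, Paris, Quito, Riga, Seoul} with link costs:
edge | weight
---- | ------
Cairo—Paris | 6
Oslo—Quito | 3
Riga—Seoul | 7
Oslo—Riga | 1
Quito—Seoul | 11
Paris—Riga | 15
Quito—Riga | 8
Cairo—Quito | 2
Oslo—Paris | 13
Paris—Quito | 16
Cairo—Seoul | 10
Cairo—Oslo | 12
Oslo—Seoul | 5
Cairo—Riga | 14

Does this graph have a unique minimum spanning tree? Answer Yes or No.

Sort edges by weight, then run Kruskal:
Oslo—Riga (1): add. Components now {Quito} {Cairo} {Paris} {Oslo,Riga} {Seoul}
Cairo—Quito (2): add. Components now {Cairo,Quito} {Paris} {Oslo,Riga} {Seoul}
Oslo—Quito (3): add. Components now {Cairo,Oslo,Quito,Riga} {Paris} {Seoul}
Oslo—Seoul (5): add. Components now {Cairo,Oslo,Quito,Riga,Seoul} {Paris}
Cairo—Paris (6): add. Components now {Cairo,Oslo,Paris,Quito,Riga,Seoul}
Every non-tree edge has weight strictly greater than the heaviest edge on the tree path between its endpoints, so the MST is unique.

Yes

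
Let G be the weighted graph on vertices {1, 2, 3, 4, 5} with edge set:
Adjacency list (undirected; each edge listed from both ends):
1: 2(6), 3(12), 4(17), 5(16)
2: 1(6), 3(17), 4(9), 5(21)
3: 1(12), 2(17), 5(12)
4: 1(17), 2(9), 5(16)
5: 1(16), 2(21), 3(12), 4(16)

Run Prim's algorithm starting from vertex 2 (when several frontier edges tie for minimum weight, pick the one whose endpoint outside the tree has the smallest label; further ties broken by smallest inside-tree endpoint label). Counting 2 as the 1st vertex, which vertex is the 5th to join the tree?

Prim's algorithm from 2:
Step 1: frontier [1-2 6, 2-4 9, 2-3 17, 2-5 21] → take 1-2 (6); add 1.
Step 2: frontier [1-3 12, 1-5 16, 1-4 17, 2-4 9, 2-3 17, 2-5 21] → take 2-4 (9); add 4.
Step 3: frontier [1-3 12, 1-5 16, 2-3 17, 2-5 21, 4-5 16] → take 1-3 (12); add 3.
Step 4: frontier [1-5 16, 2-5 21, 3-5 12, 4-5 16] → take 3-5 (12); add 5.
Vertex order: 2, 1, 4, 3, 5. The 5th vertex is 5.

5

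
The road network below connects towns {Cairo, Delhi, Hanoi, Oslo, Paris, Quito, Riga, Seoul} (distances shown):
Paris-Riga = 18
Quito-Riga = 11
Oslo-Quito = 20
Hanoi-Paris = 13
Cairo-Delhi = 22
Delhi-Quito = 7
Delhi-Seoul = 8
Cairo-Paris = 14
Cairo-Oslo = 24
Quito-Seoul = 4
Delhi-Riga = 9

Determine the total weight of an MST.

Sort edges by weight, then run Kruskal:
Quito-Seoul (4): add — endpoints in different components.
Delhi-Quito (7): add — endpoints in different components.
Delhi-Seoul (8): skip — Seoul and Delhi already connected.
Delhi-Riga (9): add — endpoints in different components.
Quito-Riga (11): skip — Riga and Quito already connected.
Hanoi-Paris (13): add — endpoints in different components.
Cairo-Paris (14): add — endpoints in different components.
Paris-Riga (18): add — endpoints in different components.
Oslo-Quito (20): add — endpoints in different components.
MST edges: Quito-Seoul, Delhi-Quito, Delhi-Riga, Hanoi-Paris, Cairo-Paris, Paris-Riga, Oslo-Quito; total weight 4+7+9+13+14+18+20 = 85.

85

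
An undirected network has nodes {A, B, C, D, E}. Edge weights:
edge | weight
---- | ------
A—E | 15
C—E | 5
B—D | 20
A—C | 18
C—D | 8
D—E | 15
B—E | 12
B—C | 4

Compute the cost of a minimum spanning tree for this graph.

32

Kruskal's algorithm — process edges by increasing weight (ties by edge label):
B—C (4): add — endpoints in different components.
C—E (5): add — endpoints in different components.
C—D (8): add — endpoints in different components.
B—E (12): skip — B and E already connected.
A—E (15): add — endpoints in different components.
MST edges: B—C, C—E, C—D, A—E; total weight 4+5+8+15 = 32.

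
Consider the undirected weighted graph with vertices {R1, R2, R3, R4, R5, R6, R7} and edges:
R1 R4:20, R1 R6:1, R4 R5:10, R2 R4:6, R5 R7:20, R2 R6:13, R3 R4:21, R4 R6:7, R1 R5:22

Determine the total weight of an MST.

Grow the tree from R4 using Prim:
Step 1: frontier [R2 R4 6, R4 R6 7, R4 R5 10, R1 R4 20, R3 R4 21] → take R2 R4 (6); add R2.
Step 2: frontier [R2 R6 13, R4 R6 7, R4 R5 10, R1 R4 20, R3 R4 21] → take R4 R6 (7); add R6.
Step 3: frontier [R4 R5 10, R1 R4 20, R3 R4 21, R1 R6 1] → take R1 R6 (1); add R1.
Step 4: frontier [R1 R5 22, R4 R5 10, R3 R4 21] → take R4 R5 (10); add R5.
Step 5: frontier [R3 R4 21, R5 R7 20] → take R5 R7 (20); add R7.
Step 6: frontier [R3 R4 21] → take R3 R4 (21); add R3.
MST edges: R2 R4, R4 R6, R1 R6, R4 R5, R5 R7, R3 R4; total weight 6+7+1+10+20+21 = 65.

65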